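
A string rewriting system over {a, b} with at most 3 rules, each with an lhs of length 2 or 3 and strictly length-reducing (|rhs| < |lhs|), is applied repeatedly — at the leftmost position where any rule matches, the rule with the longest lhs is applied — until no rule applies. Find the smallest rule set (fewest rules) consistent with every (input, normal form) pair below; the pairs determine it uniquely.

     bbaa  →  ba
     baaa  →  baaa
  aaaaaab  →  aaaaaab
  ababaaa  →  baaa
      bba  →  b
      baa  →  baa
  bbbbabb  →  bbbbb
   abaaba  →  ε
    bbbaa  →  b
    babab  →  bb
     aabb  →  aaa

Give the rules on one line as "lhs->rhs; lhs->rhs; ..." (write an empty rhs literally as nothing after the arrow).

  | bbaa => ba
  | baaa
  | aaaaaab
  | ababaaa => baaa

aba->; abb->aa; bba->b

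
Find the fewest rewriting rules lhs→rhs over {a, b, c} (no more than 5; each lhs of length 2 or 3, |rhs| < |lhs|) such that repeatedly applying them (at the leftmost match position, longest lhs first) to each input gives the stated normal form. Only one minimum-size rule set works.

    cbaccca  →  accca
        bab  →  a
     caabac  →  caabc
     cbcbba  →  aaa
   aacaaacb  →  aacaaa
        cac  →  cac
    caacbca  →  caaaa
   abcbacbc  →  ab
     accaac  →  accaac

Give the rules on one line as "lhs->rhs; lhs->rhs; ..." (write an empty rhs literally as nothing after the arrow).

ba->b; bb->a; cb->; cbc->a

  | cbaccca => accca
  | bab => bb => a
  | caabac => caabc
  | cbcbba => abba => aaa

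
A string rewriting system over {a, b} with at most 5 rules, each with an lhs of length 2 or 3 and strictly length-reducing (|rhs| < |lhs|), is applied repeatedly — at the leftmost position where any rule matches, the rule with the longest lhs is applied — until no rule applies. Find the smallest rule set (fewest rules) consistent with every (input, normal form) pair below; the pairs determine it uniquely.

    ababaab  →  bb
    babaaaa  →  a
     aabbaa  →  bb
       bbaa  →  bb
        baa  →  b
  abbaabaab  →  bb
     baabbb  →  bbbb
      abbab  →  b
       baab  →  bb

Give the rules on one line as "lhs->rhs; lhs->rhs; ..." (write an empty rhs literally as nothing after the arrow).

  | ababaab => aabaab => baab => bb
  | babaaaa => aaaa => a
  | aabbaa => bbaa => bb
  | bbaa => bb

aa->; aaa->; ab->a; bab->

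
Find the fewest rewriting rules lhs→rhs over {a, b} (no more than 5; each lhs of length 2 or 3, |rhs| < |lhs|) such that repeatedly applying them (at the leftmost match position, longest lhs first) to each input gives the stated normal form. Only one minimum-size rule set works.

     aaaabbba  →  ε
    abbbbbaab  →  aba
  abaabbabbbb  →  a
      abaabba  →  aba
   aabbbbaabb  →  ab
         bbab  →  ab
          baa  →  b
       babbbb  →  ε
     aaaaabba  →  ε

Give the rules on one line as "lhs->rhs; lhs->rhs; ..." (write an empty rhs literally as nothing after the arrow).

aa->; aab->a; bab->b; bb->

  | aaaabbba => aabbba => abba => aa => ε
  | abbbbbaab => abbbaab => abaab => aba
  | abaabbabbbb => abababbbb => ababbbb => abbbb => abb => a
  | abaabba => ababa => aba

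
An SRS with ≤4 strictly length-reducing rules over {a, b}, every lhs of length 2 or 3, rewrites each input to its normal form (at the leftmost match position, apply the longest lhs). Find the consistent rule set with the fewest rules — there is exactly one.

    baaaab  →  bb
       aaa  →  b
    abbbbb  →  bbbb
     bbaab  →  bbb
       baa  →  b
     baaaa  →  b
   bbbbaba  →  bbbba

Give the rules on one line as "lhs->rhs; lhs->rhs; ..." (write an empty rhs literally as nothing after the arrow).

  | baaaab => baab => bb
  | aaa => b
  | abbbbb => bbbb
  | bbaab => bbb

aaa->b; ab->; baa->b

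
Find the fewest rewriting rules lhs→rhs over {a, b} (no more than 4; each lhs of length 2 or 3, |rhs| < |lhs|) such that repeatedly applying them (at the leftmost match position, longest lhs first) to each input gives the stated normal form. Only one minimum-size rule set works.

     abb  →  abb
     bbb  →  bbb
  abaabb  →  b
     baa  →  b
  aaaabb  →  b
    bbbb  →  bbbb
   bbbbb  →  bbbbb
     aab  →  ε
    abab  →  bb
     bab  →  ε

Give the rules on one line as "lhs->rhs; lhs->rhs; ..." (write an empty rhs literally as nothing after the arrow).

aa->; aab->; aba->b; bab->

  | abb
  | bbb
  | abaabb => babb => b
  | baa => b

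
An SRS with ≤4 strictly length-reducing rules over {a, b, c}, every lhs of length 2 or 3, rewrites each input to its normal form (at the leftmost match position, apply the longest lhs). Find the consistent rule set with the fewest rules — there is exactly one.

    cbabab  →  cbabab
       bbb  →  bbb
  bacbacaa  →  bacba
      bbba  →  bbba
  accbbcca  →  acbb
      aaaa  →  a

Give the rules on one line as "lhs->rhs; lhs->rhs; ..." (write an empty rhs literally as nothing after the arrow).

aa->a; ca->; cc->c

  | cbabab
  | bbb
  | bacbacaa => bacbaa => bacba
  | bbba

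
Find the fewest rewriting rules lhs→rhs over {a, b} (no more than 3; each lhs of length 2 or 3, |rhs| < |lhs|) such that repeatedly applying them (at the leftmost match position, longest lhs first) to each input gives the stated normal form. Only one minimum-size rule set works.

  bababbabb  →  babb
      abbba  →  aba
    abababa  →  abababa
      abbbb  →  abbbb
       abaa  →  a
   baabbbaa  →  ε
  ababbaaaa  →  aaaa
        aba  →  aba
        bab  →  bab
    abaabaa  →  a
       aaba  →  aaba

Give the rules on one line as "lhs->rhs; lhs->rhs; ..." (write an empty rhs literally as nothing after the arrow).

baa->; bba->a

  | bababbabb => babaabb => babb
  | abbba => aba
  | abababa
  | abbbb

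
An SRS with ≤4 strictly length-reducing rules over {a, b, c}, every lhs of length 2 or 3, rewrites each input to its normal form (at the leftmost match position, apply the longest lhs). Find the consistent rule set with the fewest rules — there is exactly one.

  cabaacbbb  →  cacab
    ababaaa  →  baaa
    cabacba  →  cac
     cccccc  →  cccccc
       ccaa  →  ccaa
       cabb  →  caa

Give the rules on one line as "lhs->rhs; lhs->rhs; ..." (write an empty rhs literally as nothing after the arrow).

aba->; bb->a; cba->ac

  | cabaacbbb => cacbbb => cacab
  | ababaaa => baaa
  | cabacba => ccba => cac
  | cccccc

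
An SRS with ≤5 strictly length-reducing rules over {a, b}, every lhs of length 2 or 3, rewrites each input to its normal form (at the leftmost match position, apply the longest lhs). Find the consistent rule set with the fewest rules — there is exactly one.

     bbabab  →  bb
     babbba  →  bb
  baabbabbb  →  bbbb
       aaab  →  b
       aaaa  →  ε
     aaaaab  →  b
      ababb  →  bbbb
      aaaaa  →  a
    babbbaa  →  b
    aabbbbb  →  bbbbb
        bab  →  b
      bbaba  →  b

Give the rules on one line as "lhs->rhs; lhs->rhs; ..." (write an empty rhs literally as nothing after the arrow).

aa->; ab->b; aba->bb; ba->

  | bbabab => bbab => bb
  | babbba => bbba => bb
  | baabbabbb => abbabbb => bbabbb => bbbb
  | aaab => ab => b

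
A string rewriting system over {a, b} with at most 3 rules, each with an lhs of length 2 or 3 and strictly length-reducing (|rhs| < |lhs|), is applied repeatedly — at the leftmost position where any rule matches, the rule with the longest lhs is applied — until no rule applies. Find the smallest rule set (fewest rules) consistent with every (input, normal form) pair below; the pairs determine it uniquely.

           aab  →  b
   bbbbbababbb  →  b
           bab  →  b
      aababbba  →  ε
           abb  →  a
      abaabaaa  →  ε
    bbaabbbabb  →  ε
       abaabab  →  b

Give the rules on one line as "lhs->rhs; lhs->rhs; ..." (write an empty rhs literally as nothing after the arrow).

  | aab => b
  | bbbbbababbb => bbbababbb => bababbb => babbb => bbb => b
  | bab => b
  | aababbba => babbba => bbba => ba => ε

aa->; ba->; bb->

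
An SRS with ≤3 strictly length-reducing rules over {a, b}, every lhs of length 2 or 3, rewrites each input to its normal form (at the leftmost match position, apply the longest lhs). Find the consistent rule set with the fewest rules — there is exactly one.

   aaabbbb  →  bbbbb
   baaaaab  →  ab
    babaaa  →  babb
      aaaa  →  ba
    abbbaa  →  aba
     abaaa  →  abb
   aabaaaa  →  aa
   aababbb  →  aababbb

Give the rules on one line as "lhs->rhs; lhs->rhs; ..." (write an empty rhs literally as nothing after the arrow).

  | aaabbbb => bbbbb
  | baaaaab => bbaab => ab
  | babaaa => babb
  | aaaa => ba

aaa->b; bba->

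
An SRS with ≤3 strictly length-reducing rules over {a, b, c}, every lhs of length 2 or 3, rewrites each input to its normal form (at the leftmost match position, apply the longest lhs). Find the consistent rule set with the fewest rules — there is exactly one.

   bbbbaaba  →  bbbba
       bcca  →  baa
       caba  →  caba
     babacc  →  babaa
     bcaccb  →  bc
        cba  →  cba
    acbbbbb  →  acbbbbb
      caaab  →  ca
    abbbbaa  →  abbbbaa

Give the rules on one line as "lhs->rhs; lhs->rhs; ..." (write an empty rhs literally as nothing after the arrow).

  | bbbbaaba => bbbba
  | bcca => baa
  | caba
  | babacc => babaa

aab->; cc->a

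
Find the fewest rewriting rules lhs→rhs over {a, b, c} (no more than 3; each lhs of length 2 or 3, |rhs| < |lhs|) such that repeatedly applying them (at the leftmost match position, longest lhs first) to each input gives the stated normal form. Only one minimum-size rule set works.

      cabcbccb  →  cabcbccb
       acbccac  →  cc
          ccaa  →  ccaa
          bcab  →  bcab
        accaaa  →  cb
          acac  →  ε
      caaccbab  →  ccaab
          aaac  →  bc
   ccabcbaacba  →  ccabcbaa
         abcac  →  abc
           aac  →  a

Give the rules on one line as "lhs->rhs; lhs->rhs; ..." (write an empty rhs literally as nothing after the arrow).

aaa->b; ac->; acb->ca

  | cabcbccb
  | acbccac => caccac => ccac => cc
  | ccaa
  | bcab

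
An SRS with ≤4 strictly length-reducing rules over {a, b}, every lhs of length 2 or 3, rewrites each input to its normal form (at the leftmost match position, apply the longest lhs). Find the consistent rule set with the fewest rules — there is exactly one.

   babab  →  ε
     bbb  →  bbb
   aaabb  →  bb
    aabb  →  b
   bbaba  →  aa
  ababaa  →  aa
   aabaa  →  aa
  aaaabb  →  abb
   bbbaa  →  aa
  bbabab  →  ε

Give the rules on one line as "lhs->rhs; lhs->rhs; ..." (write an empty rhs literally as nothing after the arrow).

  | babab => abab => aab => ε
  | bbb
  | aaabb => bb
  | aabb => b

aaa->; aab->; ba->a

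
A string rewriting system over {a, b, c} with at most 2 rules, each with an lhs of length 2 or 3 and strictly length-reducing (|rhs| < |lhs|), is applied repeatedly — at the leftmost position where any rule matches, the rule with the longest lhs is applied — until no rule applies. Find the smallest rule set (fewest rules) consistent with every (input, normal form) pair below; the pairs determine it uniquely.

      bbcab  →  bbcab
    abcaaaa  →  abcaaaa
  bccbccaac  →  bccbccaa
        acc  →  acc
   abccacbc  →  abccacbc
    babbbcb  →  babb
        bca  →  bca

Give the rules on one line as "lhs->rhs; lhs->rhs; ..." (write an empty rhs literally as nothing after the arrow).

  | bbcab
  | abcaaaa
  | bccbccaac => bccbccaa
  | acc

aac->aa; bcb->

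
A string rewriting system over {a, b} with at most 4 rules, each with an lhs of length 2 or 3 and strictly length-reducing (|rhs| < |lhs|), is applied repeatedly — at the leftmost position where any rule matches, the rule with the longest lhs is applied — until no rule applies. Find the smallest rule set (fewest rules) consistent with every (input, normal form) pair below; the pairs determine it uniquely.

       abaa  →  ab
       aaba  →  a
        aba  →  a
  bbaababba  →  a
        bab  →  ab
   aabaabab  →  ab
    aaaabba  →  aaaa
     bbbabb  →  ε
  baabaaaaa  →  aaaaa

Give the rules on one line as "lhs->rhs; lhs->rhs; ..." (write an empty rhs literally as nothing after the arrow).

  | abaa => baa => ab
  | aaba => aba => ba => a
  | aba => ba => a
  | bbaababba => babbabba => abbabba => abba => a

aba->ba; abb->; ba->a; baa->ab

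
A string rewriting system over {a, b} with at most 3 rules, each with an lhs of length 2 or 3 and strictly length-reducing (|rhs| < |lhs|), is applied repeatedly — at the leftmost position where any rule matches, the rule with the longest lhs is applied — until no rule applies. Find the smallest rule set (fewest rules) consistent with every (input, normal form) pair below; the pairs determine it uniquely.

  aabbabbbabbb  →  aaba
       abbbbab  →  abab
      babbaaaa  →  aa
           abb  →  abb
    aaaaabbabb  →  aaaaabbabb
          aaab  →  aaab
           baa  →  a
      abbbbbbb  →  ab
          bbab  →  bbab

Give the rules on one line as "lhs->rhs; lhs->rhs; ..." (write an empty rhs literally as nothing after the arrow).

baa->a; bbb->

  | aabbabbbabbb => aabbaabbb => aababbb => aaba
  | abbbbab => abab
  | babbaaaa => babaaa => baaa => aa
  | abb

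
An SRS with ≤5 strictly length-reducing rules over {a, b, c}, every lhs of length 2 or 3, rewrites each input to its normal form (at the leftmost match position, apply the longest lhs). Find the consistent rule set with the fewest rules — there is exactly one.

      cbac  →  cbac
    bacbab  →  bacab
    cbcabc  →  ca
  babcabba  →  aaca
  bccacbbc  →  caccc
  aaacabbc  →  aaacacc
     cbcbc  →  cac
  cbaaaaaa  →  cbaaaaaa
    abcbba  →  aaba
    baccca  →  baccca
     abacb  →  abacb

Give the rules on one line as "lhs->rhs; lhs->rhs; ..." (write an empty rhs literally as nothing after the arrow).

bab->ab; bb->c; bc->; bcb->a

  | cbac
  | bacbab => bacab
  | cbcabc => cabc => ca
  | babcabba => abcabba => aabba => aaca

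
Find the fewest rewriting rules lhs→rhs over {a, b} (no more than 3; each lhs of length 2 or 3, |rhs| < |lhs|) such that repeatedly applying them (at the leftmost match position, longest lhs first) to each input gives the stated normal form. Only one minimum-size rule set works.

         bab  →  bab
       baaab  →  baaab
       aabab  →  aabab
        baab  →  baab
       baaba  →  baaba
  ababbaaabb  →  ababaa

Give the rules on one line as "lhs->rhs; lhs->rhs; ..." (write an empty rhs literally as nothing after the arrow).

bb->; bba->b

  | bab
  | baaab
  | aabab
  | baab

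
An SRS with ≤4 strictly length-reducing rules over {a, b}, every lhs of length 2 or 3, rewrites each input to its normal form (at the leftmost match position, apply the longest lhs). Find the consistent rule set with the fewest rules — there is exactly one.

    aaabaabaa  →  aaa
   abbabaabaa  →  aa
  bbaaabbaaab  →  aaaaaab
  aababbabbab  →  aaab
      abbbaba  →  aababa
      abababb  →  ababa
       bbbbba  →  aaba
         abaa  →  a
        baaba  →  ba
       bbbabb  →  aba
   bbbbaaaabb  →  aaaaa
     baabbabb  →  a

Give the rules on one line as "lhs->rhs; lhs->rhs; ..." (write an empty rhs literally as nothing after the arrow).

  | aaabaabaa => aaabaa => aaa
  | abbabaabaa => aabaabaa => aabaa => aa
  | bbaaabbaaab => aaabbaaab => aaaaaab
  | aababbabbab => aabaabbab => aabbab => aaab

baa->; bb->; bbb->ab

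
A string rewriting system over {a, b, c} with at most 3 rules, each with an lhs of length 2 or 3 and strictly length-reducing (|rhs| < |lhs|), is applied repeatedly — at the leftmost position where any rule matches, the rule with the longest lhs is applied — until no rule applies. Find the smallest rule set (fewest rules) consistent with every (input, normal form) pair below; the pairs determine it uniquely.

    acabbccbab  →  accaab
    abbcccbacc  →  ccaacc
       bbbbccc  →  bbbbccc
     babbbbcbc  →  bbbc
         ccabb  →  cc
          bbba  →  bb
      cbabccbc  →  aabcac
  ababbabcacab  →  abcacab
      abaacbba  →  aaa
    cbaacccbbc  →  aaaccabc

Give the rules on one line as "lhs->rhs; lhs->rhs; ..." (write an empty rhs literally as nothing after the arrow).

abb->; ba->; cb->a

  | acabbccbab => acccbab => accaab
  | abbcccbacc => cccbacc => ccaacc
  | bbbbccc
  | babbbbcbc => bbbbcbc => bbbbac => bbbc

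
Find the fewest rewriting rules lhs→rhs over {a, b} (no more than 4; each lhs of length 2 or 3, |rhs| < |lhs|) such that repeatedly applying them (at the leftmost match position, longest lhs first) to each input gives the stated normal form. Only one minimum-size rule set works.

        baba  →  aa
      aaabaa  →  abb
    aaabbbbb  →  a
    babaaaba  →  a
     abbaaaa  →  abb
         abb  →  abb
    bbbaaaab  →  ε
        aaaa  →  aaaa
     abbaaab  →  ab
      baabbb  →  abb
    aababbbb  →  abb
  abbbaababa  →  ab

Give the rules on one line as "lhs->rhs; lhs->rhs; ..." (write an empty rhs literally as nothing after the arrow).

  | baba => aa
  | aaabaa => abbaa => abba => abb
  | aaabbbbb => abbbbbb => abbb => a
  | babaaaba => aaaaba => aabba => bbba => a

aab->bb; ba->b; bab->a; bbb->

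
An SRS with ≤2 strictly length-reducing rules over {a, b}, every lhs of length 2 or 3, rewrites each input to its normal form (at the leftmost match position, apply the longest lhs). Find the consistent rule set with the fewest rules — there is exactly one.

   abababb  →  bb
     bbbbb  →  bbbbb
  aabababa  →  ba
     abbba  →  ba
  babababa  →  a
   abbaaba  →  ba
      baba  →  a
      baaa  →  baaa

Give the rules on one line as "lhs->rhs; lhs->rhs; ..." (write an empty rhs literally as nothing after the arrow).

  | abababb => bababb => bbabb => abb => bb
  | bbbbb
  | aabababa => abababa => bababa => bbaba => aba => ba
  | abbba => bbba => ba

ab->b; bba->a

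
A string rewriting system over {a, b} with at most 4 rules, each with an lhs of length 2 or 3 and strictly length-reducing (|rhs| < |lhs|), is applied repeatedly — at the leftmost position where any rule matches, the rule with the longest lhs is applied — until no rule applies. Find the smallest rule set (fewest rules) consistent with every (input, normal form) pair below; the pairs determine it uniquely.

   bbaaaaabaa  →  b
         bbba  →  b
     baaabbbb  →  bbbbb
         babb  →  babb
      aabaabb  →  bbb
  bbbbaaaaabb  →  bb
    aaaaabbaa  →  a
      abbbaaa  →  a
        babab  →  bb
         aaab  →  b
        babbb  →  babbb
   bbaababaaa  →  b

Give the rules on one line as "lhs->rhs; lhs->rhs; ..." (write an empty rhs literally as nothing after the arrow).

aa->; aaa->aa; aba->; bba->

  | bbaaaaabaa => aaaabaa => aaabaa => aabaa => baa => b
  | bbba => b
  | baaabbbb => baabbbb => bbbbb
  | babb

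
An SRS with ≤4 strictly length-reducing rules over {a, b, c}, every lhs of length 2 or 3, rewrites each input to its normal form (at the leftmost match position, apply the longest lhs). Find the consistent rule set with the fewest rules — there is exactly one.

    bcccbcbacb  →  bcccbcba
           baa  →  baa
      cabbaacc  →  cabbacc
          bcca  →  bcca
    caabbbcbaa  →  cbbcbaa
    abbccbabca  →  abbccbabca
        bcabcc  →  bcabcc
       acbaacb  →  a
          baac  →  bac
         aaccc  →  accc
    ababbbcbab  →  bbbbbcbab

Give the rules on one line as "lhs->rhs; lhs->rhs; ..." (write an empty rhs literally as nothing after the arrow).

  | bcccbcbacb => bcccbcba
  | baa
  | cabbaacc => cabbacc
  | bcca

aab->; aac->ac; aba->bb; acb->a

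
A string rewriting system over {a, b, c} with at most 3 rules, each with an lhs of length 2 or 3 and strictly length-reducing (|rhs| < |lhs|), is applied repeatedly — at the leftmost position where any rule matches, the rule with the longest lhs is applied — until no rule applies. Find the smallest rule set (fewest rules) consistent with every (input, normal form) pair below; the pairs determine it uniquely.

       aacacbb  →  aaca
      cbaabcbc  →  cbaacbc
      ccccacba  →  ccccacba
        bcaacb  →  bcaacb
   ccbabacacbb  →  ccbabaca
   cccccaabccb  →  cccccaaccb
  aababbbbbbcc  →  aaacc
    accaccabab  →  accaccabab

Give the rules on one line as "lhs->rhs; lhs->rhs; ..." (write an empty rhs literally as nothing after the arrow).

  | aacacbb => aaca
  | cbaabcbc => cbaacbc
  | ccccacba
  | bcaacb

aab->aa; cbb->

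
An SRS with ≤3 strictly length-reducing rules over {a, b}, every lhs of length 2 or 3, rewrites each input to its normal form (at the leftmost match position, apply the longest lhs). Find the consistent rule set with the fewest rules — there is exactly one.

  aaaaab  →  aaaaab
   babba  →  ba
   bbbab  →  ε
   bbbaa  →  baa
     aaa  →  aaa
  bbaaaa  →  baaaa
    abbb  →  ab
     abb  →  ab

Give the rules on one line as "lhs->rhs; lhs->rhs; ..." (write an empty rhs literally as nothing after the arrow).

  | aaaaab
  | babba => ba
  | bbbab => bbab => bab => ε
  | bbbaa => bbaa => baa

bab->; bb->b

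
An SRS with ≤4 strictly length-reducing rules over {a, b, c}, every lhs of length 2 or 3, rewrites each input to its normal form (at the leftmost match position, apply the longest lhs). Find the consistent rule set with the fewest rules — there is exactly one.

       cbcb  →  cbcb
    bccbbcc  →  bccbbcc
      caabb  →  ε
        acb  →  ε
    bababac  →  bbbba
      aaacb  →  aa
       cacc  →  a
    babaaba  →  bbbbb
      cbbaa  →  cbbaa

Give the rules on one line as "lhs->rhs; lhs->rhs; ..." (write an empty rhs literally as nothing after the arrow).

ab->; aba->bb; ac->a; ca->a

  | cbcb
  | bccbbcc
  | caabb => aabb => ab => ε
  | acb => ab => ε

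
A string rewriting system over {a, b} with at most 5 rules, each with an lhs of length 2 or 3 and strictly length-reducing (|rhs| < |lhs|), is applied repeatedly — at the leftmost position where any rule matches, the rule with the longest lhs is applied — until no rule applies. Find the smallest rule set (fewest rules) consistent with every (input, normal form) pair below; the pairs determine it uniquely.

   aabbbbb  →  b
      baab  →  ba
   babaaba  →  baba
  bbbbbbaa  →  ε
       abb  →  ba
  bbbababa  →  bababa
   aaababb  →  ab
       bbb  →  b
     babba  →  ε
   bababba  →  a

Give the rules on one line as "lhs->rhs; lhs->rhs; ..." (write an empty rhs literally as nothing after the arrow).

  | aabbbbb => bbbbb => bbb => b
  | baab => abb => ba
  | babaaba => baabba => abbba => baba
  | bbbbbbaa => bbbbaa => bbaa => aa => ε

aa->; abb->ba; baa->ab; bb->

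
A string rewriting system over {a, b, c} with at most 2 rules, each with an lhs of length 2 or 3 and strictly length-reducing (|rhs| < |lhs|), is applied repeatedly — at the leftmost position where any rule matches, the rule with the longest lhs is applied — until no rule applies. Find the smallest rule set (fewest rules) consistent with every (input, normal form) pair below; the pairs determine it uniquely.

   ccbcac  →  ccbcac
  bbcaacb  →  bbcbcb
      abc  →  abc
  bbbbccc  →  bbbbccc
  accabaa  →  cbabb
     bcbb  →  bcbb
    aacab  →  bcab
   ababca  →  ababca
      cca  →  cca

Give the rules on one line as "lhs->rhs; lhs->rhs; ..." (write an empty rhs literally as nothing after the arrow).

  | ccbcac
  | bbcaacb => bbcbcb
  | abc
  | bbbbccc

aa->b; acc->cb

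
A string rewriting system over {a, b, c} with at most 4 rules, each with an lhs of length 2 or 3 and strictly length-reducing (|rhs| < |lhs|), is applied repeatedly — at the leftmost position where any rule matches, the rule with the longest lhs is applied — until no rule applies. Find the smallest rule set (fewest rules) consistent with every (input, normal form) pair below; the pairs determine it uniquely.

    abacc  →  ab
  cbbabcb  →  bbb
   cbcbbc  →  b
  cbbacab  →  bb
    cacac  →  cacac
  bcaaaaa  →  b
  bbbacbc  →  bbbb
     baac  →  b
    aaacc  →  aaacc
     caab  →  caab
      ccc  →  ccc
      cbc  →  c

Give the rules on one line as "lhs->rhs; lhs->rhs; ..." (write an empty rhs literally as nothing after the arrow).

  | abacc => abcc => abc => ab
  | cbbabcb => babcb => bbcb => bbb
  | cbcbbc => cbbc => bc => b
  | cbbacab => bacab => bcab => bab => bb

ba->b; bc->b; cb->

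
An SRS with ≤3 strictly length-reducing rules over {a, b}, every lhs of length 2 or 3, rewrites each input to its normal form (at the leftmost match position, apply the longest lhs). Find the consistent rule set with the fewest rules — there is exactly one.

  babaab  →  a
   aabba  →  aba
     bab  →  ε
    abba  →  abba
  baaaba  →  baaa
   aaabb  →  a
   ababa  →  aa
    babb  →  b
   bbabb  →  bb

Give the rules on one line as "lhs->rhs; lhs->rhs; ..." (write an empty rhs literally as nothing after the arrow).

aab->a; bab->

  | babaab => aab => a
  | aabba => aba
  | bab => ε
  | abba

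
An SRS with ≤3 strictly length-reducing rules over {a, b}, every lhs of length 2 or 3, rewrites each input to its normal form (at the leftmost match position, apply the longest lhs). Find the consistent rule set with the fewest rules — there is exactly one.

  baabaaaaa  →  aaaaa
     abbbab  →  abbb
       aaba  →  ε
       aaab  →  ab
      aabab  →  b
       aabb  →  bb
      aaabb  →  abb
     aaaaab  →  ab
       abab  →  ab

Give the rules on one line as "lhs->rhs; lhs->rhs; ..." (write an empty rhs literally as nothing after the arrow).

aab->b; ba->

  | baabaaaaa => abaaaaa => aaaaa
  | abbbab => abbb
  | aaba => ba => ε
  | aaab => ab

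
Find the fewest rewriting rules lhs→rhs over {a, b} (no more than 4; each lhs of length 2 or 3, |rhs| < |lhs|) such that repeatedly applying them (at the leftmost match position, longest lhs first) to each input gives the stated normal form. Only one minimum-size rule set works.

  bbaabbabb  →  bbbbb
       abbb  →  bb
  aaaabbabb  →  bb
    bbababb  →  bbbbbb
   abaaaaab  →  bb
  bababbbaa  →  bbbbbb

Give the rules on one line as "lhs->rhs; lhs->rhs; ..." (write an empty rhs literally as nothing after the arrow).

aa->; aaa->; ab->; aba->bb

  | bbaabbabb => bbbbabb => bbbbb
  | abbb => bb
  | aaaabbabb => abbabb => babb => bb
  | bbababb => bbbbbb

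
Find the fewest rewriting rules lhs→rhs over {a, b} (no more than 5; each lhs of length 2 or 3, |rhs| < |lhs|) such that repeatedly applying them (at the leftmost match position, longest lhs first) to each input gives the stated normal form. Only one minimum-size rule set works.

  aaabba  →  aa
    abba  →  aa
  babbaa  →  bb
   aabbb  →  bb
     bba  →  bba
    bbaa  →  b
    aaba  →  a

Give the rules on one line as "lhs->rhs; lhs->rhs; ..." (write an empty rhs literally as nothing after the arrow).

aab->; ab->a; baa->; bab->bb

  | aaabba => aba => aa
  | abba => aba => aa
  | babbaa => bbbaa => bb
  | aabbb => bb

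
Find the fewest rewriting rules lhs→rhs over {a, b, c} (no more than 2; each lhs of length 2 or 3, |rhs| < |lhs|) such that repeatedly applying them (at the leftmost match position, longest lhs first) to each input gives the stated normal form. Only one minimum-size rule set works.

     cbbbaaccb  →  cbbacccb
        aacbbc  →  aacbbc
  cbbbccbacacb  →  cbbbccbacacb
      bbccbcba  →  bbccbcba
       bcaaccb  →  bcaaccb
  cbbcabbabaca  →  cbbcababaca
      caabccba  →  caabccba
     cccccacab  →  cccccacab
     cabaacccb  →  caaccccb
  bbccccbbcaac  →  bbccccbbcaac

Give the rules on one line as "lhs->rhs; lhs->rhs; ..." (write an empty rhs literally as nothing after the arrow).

abb->ab; baa->ac

  | cbbbaaccb => cbbacccb
  | aacbbc
  | cbbbccbacacb
  | bbccbcba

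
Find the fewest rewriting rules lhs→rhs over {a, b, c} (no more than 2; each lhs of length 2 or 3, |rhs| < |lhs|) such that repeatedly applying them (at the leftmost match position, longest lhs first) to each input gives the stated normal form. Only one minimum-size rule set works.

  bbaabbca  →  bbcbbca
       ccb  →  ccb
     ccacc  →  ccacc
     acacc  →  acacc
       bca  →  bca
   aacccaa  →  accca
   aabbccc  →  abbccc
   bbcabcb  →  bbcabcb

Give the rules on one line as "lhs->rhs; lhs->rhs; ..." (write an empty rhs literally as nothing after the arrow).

  | bbaabbca => bbcbbca
  | ccb
  | ccacc
  | acacc

aa->a; baa->bc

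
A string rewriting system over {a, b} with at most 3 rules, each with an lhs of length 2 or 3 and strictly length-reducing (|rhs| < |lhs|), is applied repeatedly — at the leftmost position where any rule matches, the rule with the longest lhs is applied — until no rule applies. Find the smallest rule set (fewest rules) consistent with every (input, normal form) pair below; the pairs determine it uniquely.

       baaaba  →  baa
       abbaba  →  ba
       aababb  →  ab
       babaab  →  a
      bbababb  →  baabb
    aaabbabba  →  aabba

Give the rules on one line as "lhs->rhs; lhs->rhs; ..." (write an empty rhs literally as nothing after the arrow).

  | baaaba => bbaba => baa
  | abbaba => abaa => aaa => ba
  | aababb => aaabb => babb => ab
  | babaab => aaab => bab => a

aaa->ba; aba->aa; bab->a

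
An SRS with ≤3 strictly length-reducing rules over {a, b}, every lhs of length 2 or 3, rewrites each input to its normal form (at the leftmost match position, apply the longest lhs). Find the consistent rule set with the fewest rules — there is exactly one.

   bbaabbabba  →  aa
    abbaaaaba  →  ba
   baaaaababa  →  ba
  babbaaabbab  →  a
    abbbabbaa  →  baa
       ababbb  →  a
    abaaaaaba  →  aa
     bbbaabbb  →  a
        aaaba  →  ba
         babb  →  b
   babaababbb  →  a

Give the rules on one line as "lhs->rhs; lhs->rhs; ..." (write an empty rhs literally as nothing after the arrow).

ab->b; bb->a

  | bbaabbabba => aaabbabba => aabbabba => abbabba => bbabba => aabba => abba => bba => aa
  | abbaaaaba => bbaaaaba => aaaaaba => aaaaba => aaaba => aaba => aba => ba
  | baaaaababa => baaaababa => baaababa => baababa => bababa => bbaba => aaba => aba => ba
  | babbaaabbab => bbbaaabbab => abaaabbab => baaabbab => baabbab => babbab => bbbab => abab => bab => bb => a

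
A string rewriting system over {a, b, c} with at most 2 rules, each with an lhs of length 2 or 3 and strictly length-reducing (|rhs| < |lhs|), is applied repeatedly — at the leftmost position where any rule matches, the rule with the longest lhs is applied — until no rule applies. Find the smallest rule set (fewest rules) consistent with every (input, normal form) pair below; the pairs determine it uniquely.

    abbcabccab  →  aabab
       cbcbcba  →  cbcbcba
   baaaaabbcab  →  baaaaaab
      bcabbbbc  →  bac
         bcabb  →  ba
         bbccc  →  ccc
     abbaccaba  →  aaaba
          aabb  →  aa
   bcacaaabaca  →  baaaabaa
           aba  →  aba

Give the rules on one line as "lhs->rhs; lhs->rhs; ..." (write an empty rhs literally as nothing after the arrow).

  | abbcabccab => acabccab => aabccab => aabcab => aabab
  | cbcbcba
  | baaaaabbcab => baaaaacab => baaaaaab
  | bcabbbbc => babbbbc => babbc => bac

bb->; ca->a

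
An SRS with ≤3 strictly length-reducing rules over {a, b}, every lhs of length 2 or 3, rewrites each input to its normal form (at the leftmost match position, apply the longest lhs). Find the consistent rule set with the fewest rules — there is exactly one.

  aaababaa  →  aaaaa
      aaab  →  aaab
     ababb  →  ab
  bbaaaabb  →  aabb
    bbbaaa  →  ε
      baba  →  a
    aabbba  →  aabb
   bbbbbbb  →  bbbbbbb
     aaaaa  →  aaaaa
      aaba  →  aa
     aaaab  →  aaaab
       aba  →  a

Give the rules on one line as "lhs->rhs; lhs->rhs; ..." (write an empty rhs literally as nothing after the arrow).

ba->; bab->

  | aaababaa => aaaaa
  | aaab
  | ababb => ab
  | bbaaaabb => baaabb => aabb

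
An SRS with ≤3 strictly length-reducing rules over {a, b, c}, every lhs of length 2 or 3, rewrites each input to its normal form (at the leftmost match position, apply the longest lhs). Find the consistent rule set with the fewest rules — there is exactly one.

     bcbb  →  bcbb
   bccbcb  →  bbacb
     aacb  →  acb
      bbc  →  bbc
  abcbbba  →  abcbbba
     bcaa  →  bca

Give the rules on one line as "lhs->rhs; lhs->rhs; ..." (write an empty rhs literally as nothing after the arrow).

aa->a; ccb->ba

  | bcbb
  | bccbcb => bbacb
  | aacb => acb
  | bbc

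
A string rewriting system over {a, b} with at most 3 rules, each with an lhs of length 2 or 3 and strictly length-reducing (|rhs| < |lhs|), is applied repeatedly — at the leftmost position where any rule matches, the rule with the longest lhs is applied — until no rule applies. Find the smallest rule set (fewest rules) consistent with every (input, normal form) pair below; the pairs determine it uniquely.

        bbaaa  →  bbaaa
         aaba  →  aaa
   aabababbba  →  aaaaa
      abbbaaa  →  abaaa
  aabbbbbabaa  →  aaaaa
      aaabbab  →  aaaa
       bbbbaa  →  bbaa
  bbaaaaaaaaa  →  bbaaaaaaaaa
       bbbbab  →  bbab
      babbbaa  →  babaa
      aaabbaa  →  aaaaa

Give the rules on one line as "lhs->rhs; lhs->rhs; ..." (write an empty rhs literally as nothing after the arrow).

  | bbaaa
  | aaba => aaa
  | aabababbba => aaababbba => aaaabbba => aaaabba => aaaaba => aaaaa
  | abbbaaa => abaaa

aab->aa; bbb->b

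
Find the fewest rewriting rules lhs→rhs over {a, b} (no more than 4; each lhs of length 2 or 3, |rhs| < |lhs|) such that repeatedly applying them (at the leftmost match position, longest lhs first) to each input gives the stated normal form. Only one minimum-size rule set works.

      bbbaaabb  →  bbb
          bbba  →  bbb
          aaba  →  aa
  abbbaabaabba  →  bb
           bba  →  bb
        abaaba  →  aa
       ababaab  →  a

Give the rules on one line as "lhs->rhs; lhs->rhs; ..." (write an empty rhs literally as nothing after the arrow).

  | bbbaaabb => bbbaabb => bbbabb => bbbab => bbba => bbb
  | bbba => bbb
  | aaba => aa
  | abbbaabaabba => bbaabaabba => bbabaabba => bbaaabba => bbaabba => bbabba => bbaba => bbaa => bba => bb

ab->; ba->b; bab->ba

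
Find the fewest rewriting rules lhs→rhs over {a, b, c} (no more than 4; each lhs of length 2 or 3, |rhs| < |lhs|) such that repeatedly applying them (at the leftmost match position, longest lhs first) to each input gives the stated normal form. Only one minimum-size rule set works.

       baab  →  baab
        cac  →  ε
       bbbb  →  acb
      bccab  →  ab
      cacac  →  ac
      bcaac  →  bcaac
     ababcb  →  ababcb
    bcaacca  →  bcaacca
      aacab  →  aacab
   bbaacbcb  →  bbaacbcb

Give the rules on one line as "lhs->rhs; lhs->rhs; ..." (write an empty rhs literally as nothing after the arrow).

bbb->ac; bcc->; cac->

  | baab
  | cac => ε
  | bbbb => acb
  | bccab => ab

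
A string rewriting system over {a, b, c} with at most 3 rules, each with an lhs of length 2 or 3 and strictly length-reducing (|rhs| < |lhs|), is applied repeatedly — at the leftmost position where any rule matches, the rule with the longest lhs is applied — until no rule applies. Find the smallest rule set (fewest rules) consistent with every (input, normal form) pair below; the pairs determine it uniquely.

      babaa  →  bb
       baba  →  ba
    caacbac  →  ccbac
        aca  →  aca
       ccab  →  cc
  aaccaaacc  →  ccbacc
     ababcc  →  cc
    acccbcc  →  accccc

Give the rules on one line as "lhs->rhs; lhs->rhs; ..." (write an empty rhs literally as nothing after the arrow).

aa->b; ab->; bc->c

  | babaa => baa => bb
  | baba => ba
  | caacbac => cbcbac => ccbac
  | aca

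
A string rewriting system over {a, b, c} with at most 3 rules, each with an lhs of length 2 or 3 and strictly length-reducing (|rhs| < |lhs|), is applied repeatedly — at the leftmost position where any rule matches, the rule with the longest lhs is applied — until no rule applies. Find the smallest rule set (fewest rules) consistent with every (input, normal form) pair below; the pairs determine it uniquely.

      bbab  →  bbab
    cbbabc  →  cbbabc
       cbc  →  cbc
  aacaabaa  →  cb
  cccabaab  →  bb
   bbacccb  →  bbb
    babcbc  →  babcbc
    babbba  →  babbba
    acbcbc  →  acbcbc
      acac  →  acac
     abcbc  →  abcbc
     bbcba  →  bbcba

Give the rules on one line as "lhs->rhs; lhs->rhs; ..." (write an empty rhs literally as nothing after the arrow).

aa->; ccc->a

  | bbab
  | cbbabc
  | cbc
  | aacaabaa => caabaa => cbaa => cb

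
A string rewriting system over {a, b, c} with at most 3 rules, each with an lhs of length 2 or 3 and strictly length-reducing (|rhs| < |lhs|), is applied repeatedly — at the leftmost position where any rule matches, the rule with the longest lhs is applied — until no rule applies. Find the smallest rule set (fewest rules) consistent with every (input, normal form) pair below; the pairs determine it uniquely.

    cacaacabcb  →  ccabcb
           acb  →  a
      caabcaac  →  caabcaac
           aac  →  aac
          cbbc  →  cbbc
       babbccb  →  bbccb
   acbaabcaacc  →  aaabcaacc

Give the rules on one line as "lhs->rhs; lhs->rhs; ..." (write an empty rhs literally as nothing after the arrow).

  | cacaacabcb => cbacabcb => ccabcb
  | acb => a
  | caabcaac
  | aac

aca->b; acb->a; ba->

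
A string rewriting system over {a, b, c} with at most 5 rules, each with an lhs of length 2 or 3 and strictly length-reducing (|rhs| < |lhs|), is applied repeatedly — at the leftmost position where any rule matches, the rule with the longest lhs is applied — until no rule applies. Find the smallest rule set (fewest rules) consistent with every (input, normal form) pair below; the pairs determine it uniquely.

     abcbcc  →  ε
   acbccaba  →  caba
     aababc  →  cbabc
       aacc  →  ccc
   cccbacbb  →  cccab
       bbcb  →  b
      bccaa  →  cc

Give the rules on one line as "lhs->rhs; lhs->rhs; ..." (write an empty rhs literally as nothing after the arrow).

  | abcbcc => abcc => ac => ε
  | acbccaba => bccaba => caba
  | aababc => cbabc
  | aacc => ccc

aa->c; ac->; bb->a; bcc->c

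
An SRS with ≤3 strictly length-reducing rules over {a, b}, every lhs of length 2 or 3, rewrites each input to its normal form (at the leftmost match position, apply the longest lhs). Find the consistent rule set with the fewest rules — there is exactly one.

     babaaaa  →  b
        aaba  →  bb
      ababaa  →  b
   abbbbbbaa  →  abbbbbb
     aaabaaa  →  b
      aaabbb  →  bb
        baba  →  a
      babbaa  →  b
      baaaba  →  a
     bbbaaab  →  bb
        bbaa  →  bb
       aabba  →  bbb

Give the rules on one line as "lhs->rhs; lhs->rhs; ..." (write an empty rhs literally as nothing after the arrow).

aa->b; ba->b; bab->

  | babaaaa => aaaa => baa => ba => b
  | aaba => bba => bb
  | ababaa => aaa => ba => b
  | abbbbbbaa => abbbbbba => abbbbbb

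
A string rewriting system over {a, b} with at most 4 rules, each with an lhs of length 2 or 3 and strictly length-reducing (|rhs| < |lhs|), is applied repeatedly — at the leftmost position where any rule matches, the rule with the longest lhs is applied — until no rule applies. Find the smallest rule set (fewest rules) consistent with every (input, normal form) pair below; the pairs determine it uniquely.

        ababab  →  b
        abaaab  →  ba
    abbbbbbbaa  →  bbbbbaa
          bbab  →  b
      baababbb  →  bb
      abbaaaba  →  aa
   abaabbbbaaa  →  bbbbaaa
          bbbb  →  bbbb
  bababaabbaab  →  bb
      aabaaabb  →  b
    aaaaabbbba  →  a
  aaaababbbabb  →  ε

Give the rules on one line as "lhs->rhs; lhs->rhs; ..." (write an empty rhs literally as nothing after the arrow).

aab->; ab->b; abb->; bab->

  | ababab => babab => ab => b
  | abaaab => baaab => ba
  | abbbbbbbaa => bbbbbaa
  | bbab => b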